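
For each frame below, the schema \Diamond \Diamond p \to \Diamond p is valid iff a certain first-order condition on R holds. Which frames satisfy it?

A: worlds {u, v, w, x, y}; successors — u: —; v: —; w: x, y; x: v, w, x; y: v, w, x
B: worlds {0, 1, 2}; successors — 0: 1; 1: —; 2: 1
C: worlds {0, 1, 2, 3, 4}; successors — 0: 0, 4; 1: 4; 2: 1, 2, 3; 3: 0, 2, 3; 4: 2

Frame correspondent (Sahlqvist): \forall x \forall y \forall z (Rxy \wedge Ryz \to Rxz) — i.e. transitivity.
A: fails — Rxw and Rwy but not Rxy.
B: holds.
C: fails — R32 and R21 but not R31.
Valid on: B.

B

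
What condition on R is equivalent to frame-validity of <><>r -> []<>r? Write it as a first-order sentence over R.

forall x forall y forall z ((x R^2 y & xRz) -> exists w (y = w & zRw))

This is a Sahlqvist (Geach-type) schema ◇^2□^0r → □^1◇^1r.
Minimal-valuation argument: fix x; take any y with xR^2y and any z with xR^1z. Set V(r) to the set of worlds R-reachable from y in exactly 0 steps. Then □^0r holds at y, so the antecedent holds at x; validity forces ◇^1r at z, giving a w with zR^1w and yR^0w.
First-order correspondent: forall x forall y forall z ((x R^2 y & xRz) -> exists w (y = w & zRw)).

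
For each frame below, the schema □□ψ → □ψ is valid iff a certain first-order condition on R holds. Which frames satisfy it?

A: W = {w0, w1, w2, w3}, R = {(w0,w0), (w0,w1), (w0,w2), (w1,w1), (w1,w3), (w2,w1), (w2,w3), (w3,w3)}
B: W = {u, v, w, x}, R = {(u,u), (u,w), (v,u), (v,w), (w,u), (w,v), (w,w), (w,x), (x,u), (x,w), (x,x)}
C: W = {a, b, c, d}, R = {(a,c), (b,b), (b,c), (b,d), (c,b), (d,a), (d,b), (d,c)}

A, B

Frame correspondent (Sahlqvist): ∀x ∀y (Rxy → ∃z (Rxz ∧ Rzy)) — i.e. density.
A: holds.
B: holds.
C: fails — Rac but no z with Raz and Rzc.
Valid on: A, B.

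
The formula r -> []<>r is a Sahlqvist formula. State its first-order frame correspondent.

This is the B axiom.
Its frame correspondent is symmetry — forall x forall y (Rxy -> Ryx).

symmetry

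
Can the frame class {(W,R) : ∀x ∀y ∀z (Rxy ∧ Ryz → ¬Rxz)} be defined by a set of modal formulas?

Any modally definable frame class is closed under surjective bounded morphisms.
The 5-cycle (worlds 0,1,2,3,4 with 0→1→2→3→4→0) is intransitive. Mapping every world to a single reflexive point • is a surjective bounded morphism; the reflexive point is not intransitive (R••∧R•• but R••).
So no modal formula (or set of formulas) defines exactly the intransitive frames.

No — not modally definable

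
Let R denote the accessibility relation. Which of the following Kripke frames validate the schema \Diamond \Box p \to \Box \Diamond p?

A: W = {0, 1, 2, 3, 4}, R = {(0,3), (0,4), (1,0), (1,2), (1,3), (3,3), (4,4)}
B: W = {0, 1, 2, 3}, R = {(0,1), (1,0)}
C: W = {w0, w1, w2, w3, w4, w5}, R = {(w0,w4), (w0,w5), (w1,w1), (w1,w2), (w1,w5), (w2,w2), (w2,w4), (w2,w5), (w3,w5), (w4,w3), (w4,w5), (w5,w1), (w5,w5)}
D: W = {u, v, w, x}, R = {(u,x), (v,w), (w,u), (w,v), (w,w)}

Frame correspondent (Sahlqvist): \forall x \forall y \forall z (Rxy \wedge Rxz \to \exists w (Ryw \wedge Rzw)) — i.e. convergence.
A: fails — R04 and R03 but 4 and 3 have no common successor.
B: holds.
C: holds.
D: fails — Rux and Rux but x and x have no common successor.

B, C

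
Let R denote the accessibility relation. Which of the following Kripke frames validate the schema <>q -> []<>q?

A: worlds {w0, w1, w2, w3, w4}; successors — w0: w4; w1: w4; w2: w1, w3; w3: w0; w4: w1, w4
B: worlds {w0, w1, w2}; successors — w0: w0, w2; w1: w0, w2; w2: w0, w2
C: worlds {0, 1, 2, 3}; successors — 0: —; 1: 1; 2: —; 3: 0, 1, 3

B

The schema corresponds to the Euclidean property: forall x forall y forall z (Rxy & Rxz -> Ryz).
A: fails — Rw2w1 and Rw2w1 but not Rw1w1.
B: holds.
C: fails — R30 and R33 but not R03.
Valid on: B.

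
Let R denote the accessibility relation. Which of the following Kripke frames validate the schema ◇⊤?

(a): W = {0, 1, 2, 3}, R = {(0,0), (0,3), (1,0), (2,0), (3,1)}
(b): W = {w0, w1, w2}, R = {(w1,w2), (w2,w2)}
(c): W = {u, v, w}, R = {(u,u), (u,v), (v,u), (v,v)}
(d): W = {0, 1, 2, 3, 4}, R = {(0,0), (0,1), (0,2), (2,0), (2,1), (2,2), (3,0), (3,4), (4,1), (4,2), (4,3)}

(a)

The schema corresponds to seriality: ∀x ∃y Rxy.
(a): holds.
(b): fails — world w0 has no successor.
(c): fails — world w has no successor.
(d): fails — world 1 has no successor.
Valid on: (a).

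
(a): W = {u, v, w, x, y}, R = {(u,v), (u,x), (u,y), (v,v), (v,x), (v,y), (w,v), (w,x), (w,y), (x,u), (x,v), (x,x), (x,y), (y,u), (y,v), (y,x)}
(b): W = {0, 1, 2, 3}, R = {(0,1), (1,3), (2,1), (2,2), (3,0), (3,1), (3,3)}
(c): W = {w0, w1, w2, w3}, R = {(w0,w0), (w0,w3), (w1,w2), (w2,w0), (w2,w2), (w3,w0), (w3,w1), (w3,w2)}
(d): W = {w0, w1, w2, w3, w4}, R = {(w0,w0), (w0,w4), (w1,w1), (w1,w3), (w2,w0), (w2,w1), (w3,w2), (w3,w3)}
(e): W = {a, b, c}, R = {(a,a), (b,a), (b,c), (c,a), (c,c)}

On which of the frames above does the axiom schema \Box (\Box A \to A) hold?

This is the axiom for shift-reflexivity; its first-order frame correspondent is \forall x \forall y (Rxy \to Ryy).
(a): fails — Rxu but not Ruu.
(b): fails — R31 but not R11.
(c): fails — Rw3w1 but not Rw1w1.
(d): fails — Rw0w4 but not Rw4w4.
(e): condition met.

(e)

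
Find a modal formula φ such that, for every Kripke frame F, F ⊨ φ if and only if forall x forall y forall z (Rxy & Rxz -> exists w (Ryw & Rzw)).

◇□r → □◇r

This is convergence; the standard corresponding axiom is .2: ◇□r → □◇r.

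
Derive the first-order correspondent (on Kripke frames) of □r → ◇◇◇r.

∀x ∃w (xRw ∧ xR³w)

This is a Sahlqvist (Geach-type) schema ◇^0□^1r → □^0◇^3r.
Minimal-valuation argument: fix x; take any y with xR^0y and any z with xR^0z. Set V(r) to the set of worlds R-reachable from y in exactly 1 step. Then □^1r holds at y, so the antecedent holds at x; validity forces ◇^3r at z, giving a w with zR^3w and yR^1w.
First-order correspondent: ∀x ∃w (xRw ∧ xR³w).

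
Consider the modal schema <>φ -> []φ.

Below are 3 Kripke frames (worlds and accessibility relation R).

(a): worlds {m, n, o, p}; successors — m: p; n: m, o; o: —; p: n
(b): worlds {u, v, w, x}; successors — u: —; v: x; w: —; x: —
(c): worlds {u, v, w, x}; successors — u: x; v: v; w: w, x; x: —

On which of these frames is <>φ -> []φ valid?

Frame correspondent (Sahlqvist): forall x forall y forall z (Rxy & Rxz -> y = z) — i.e. partial functionality.
(a): fails — n sees both m and o.
(b): condition met.
(c): fails — w sees both w and x.

(b)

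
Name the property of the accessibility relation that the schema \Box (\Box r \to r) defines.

shift-reflexivity

Suppose □(□r→r) is valid. Take Rxy and set V(r)={w : Ryw}. Then at y, □r holds; since □(□r→r) at x, □r→r at y, so r at y, i.e. Ryy.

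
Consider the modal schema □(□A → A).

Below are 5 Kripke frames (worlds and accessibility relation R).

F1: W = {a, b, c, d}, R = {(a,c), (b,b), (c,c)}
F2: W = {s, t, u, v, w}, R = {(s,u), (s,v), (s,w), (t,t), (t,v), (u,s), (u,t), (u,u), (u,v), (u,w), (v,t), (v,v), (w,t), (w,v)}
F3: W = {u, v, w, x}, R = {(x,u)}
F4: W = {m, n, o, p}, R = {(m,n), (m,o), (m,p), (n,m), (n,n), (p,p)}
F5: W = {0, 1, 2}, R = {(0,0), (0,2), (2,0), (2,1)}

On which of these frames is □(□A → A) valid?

F1

Frame correspondent (Sahlqvist): ∀x ∀y (Rxy → Ryy) — i.e. shift-reflexivity.
F1: ✓.
F2: fails — Ruw but not Rww.
F3: fails — Rxu but not Ruu.
F4: fails — Rmo but not Roo.
F5: fails — R21 but not R11.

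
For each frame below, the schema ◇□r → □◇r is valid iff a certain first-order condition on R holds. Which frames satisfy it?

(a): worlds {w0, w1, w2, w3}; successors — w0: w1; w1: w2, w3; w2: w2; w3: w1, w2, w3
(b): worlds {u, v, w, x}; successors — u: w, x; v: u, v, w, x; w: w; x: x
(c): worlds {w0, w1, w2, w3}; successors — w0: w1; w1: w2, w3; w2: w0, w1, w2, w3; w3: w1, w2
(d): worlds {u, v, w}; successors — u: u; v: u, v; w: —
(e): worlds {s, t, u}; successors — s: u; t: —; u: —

(a), (d)

The schema corresponds to convergence: ∀x ∀y ∀z (Rxy ∧ Rxz → ∃w (Ryw ∧ Rzw)).
(a): ✓.
(b): fails — Ruw and Rux but w and x have no common successor.
(c): fails — Rw2w1 and Rw2w0 but w1 and w0 have no common successor.
(d): ✓.
(e): fails — Rsu and Rsu but u and u have no common successor.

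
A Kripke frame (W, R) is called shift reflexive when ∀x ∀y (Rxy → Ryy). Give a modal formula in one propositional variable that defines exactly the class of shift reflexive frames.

□(□q → q)

The condition is shift-reflexivity. The T□ schema □(□q → q) defines it.
Suppose □(□q→q) is valid. Take Rxy and set V(q)={w : Ryw}. Then at y, □q holds; since □(□q→q) at x, □q→q at y, so q at y, i.e. Ryy.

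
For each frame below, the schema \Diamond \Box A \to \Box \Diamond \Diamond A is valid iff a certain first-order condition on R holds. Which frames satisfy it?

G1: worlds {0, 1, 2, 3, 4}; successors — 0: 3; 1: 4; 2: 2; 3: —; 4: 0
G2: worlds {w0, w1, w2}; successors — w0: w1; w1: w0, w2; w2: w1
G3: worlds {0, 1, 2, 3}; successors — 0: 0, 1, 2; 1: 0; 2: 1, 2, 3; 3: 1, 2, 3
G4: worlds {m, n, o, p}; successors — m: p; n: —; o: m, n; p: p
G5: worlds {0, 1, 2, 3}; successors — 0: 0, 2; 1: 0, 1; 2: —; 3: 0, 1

G3

This is the axiom for a generalized confluence (Geach) condition; its first-order frame correspondent is \forall x \forall y \forall z ((xRy \wedge xRz) \to \exists w (yRw \wedge z R^2 w)).
G1: fails — 0R3, 0R3 but no w with 3Rw and 3R²w.
G2: fails — w0Rw1, w0Rw1 but no w with w1Rw and w1R²w.
G3: condition met.
G4: fails — oRm, oRn but no w with mRw and nR²w.
G5: fails — 0R0, 0R2 but no w with 0Rw and 2R²w.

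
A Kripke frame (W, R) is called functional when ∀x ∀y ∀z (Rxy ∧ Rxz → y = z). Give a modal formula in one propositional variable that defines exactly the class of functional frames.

◇q → □q

This is partial functionality; the standard corresponding axiom is CD: ◇q → □q.
Suppose ◇q→□q is valid. Take Rxy, Rxz and set V(q)={y}. Then ◇q at x, so □q at x, so q at z, i.e. z=y.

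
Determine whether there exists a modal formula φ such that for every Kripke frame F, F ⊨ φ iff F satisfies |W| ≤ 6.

If a class were modally definable it would be closed under disjoint unions (Goldblatt–Thomason).
Any modal formula valid on each of 7 disjoint one-world frames is valid on their disjoint union (validity is preserved under disjoint unions). Each one-world frame has |W|=1≤6, but the union has |W|=7.
Hence having at most 6 worlds is not modally definable.

Not modally definable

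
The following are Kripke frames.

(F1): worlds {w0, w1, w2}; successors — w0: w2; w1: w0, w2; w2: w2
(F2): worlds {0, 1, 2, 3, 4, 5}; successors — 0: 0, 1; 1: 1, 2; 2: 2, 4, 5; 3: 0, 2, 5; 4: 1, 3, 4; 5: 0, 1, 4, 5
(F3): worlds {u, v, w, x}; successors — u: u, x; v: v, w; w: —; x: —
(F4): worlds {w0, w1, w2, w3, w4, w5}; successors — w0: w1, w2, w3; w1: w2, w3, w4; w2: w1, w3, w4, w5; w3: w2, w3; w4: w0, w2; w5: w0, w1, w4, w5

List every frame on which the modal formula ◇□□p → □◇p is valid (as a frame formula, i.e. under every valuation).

The schema corresponds to a generalized confluence (Geach) condition: ∀x ∀y ∀z ((xRy ∧ xRz) → ∃w (yR²w ∧ zRw)).
(F1): satisfies the condition.
(F2): satisfies the condition.
(F3): fails — uRu, uRx but no t with uR²t and xRt.
(F4): satisfies the condition.

(F1), (F2), (F4)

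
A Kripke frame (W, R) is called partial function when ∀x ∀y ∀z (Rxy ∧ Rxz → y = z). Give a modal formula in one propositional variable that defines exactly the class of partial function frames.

The condition is partial functionality. The CD schema ◇p → □p defines it.

◇p → □p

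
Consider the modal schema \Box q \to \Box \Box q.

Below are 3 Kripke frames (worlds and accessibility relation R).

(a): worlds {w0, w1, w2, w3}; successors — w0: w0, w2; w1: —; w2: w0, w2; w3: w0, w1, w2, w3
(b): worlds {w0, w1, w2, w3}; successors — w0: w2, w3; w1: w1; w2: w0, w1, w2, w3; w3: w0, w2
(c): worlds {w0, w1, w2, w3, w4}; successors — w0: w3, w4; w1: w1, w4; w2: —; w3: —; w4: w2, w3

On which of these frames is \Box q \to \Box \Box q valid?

(a)

Frame correspondent (Sahlqvist): \forall x \forall y \forall z (Rxy \wedge Ryz \to Rxz) — i.e. transitivity.
(a): ✓.
(b): fails — Rw3w2 and Rw2w1 but not Rw3w1.
(c): fails — Rw0w4 and Rw4w2 but not Rw0w2.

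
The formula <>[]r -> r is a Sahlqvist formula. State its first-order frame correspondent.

symmetry

This is frame-equivalent to r → □◇r (substitute ¬r for r and contrapose).
Suppose r→□◇r is valid. Take Rxy and set V(r)={x}. Then r at x, so □◇r at x, so ◇r at y, so some z with Ryz has r; z=x, i.e. Ryx.
Conversely, any frame satisfying forall x forall y (Rxy -> Ryx) validates the schema.
Frame condition: forall x forall y (Rxy -> Ryx).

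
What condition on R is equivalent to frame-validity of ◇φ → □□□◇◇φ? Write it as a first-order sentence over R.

∀x ∀y ∀z ((xRy ∧ xR³z) → ∃w (y = w ∧ zR²w))

This is a Sahlqvist (Geach-type) schema ◇^1□^0φ → □^3◇^2φ.
Minimal-valuation argument: fix x; take any y with xR^1y and any z with xR^3z. Set V(φ) to the set of worlds R-reachable from y in exactly 0 steps. Then □^0φ holds at y, so the antecedent holds at x; validity forces ◇^2φ at z, giving a w with zR^2w and yR^0w.
First-order correspondent: ∀x ∀y ∀z ((xRy ∧ xR³z) → ∃w (y = w ∧ zR²w)).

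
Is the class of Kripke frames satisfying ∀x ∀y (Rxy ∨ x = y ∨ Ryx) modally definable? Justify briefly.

Modal frame validity is preserved under disjoint unions.
Take 4 disjoint single-world reflexive frames: each is trivially connected, but their disjoint union has 4 worlds with no edge between distinct components, so it is not connected.
So the class is not modally definable.

No — not modally definable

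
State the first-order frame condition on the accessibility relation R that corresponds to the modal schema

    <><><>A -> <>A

This is a Sahlqvist (Geach-type) schema ◇^3□^0A → □^0◇^1A.
First-order correspondent: forall x forall y (x R^3 y -> exists w (y = w & xRw)).

forall x forall y (x R^3 y -> exists w (y = w & xRw))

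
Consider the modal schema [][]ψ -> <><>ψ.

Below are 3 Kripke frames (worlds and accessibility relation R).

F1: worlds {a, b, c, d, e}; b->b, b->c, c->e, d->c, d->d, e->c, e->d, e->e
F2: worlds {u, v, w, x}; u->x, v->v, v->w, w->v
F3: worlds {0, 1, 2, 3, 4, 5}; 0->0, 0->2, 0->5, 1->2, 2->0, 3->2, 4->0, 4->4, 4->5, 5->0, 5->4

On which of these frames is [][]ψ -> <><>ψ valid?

Frame correspondent (Sahlqvist): forall x exists w (x R^2 w & x R^2 w) — i.e. a generalized confluence (Geach) condition.
F1: fails — at a but no w with aR²w and aR²w.
F2: fails — at u but no t with uR²t and uR²t.
F3: holds.

F3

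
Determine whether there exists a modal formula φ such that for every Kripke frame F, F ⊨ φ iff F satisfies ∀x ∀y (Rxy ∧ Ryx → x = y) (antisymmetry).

If a class were modally definable it would be closed under surjective bounded morphisms (Goldblatt–Thomason).
The 6-cycle (worlds 0,1,2,3,4,5 with 0→1→2→3→4→5→0) is antisymmetric. Sending even-indexed worlds to s and odd-indexed worlds to t is a surjective bounded morphism onto the two-world frame with s↔t, which is not antisymmetric.
Hence antisymmetry is not modally definable.

Not modally definable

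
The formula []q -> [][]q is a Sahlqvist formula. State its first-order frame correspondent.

transitivity

Suppose □q→□□q is valid. Take Rxy, Ryz and set V(q)={w : Rxw}. Then □q at x, so □□q at x, so □q at y, so q at z, i.e. Rxz.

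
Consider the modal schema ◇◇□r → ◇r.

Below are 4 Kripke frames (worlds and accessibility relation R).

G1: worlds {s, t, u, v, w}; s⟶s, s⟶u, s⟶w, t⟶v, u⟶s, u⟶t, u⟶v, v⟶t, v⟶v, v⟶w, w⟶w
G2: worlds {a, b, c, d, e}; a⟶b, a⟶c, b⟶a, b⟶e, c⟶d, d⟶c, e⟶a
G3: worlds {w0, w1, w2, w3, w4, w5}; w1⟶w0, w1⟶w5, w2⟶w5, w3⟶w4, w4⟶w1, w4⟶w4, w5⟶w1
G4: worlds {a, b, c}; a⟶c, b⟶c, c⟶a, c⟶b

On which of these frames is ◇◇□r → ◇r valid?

G4

The schema corresponds to a generalized confluence (Geach) condition: ∀x ∀y (xR²y → ∃w (yRw ∧ xRw)).
G1: fails — sR²t but no w* with tRw* and sRw*.
G2: fails — aR²e but no w with eRw and aRw.
G3: fails — w3R²w1 but no w with w1Rw and w3Rw.
G4: holds.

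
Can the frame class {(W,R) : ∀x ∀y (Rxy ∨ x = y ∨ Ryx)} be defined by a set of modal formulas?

No — not modally definable

Modal frame validity is preserved under disjoint unions.
Take 4 disjoint single-world reflexive frames: each is trivially connected, but their disjoint union has 4 worlds with no edge between distinct components, so it is not connected.
So no modal formula (or set of formulas) defines exactly the connected frames.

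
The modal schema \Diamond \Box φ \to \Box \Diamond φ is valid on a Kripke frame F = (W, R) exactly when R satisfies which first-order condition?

Convergence

This schema is the .2 axiom.
Its frame correspondent is convergence — \forall x \forall y \forall z (Rxy \wedge Rxz \to \exists w (Ryw \wedge Rzw)).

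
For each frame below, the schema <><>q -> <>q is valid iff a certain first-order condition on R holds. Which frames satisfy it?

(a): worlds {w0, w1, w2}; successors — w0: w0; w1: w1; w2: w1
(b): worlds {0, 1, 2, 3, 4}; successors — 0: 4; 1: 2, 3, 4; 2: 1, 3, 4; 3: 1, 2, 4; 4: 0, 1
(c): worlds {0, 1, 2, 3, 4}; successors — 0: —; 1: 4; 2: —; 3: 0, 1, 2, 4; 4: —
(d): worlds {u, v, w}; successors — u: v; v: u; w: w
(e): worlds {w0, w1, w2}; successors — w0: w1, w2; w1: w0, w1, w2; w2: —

(a), (c)

This is the axiom for transitivity; its first-order frame correspondent is forall x forall y forall z (Rxy & Ryz -> Rxz).
(a): condition met.
(b): fails — R34 and R40 but not R30.
(c): condition met.
(d): fails — Ruv and Rvu but not Ruu.
(e): fails — Rw0w1 and Rw1w0 but not Rw0w0.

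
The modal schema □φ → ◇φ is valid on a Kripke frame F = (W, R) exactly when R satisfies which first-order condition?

Suppose □φ→◇φ is valid. At any x set V(φ)=W. Then □φ at x, so ◇φ at x, so x has a successor.

seriality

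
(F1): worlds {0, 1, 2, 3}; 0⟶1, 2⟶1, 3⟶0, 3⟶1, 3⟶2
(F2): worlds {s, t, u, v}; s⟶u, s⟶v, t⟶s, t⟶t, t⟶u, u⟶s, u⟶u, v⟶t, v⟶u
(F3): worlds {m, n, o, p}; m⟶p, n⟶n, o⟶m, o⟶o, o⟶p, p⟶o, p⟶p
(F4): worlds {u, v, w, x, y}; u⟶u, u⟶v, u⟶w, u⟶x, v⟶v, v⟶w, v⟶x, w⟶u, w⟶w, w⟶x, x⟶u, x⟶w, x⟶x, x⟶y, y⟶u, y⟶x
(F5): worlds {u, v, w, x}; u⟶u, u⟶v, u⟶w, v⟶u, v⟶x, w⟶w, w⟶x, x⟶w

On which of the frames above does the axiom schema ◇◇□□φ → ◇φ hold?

This is the axiom for a generalized confluence (Geach) condition; its first-order frame correspondent is ∀x ∀y (xR²y → ∃w (yR²w ∧ xRw)).
(F1): fails — 3R²1 but no w with 1R²w and 3Rw.
(F2): satisfies the condition.
(F3): satisfies the condition.
(F4): satisfies the condition.
(F5): satisfies the condition.
Valid on: (F2), (F3), (F4), (F5).

(F2), (F3), (F4), (F5)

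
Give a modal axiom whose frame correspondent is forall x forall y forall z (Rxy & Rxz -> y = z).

This is partial functionality; the standard corresponding axiom is CD: ◇r → □r.
Suppose ◇r→□r is valid. Take Rxy, Rxz and set V(r)={y}. Then ◇r at x, so □r at x, so r at z, i.e. z=y.

◇r → □r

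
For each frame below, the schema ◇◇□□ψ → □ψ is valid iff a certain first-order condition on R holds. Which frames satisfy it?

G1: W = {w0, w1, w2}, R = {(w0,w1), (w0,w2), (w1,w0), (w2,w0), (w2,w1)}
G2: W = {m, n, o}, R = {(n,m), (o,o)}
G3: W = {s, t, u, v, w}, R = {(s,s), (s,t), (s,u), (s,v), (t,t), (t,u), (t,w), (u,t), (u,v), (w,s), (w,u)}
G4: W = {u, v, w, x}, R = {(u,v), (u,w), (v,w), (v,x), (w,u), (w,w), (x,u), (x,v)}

G2

The schema corresponds to a generalized confluence (Geach) condition: ∀x ∀y ∀z ((xR²y ∧ xRz) → ∃w (yR²w ∧ z = w)).
G1: fails — w0R²w0, w0Rw2 but no w with w0R²w and w2=w.
G2: holds.
G3: fails — sR²u, sRs but no w* with uR²w* and s=w*.
G4: fails — uR²u, uRv but no t with uR²t and v=t.
Valid on: G2.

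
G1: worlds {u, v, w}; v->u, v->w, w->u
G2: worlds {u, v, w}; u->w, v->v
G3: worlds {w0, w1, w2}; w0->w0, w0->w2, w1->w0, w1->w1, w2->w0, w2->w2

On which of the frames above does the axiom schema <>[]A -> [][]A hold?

This is the axiom for a generalized confluence (Geach) condition; its first-order frame correspondent is forall x forall y forall z ((xRy & x R^2 z) -> exists w (yRw & z = w)).
G1: fails — vRu, vR²u but no t with uRt and u=t.
G2: ✓.
G3: fails — w1Rw0, w1R²w1 but no w with w0Rw and w1=w.
Valid on: G2.

G2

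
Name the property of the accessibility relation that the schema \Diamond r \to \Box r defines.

Suppose ◇r→□r is valid. Take Rxy, Rxz and set V(r)={y}. Then ◇r at x, so □r at x, so r at z, i.e. z=y.

partial functionality: \forall x \forall y \forall z (Rxy \wedge Rxz \to y = z)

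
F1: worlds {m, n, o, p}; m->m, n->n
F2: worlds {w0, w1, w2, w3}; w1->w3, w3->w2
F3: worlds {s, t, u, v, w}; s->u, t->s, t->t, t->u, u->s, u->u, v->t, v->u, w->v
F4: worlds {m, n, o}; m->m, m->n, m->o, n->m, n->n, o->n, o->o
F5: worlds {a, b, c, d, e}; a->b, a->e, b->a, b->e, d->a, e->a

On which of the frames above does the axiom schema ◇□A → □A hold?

F1

This is the axiom for a generalized confluence (Geach) condition; its first-order frame correspondent is ∀x ∀y ∀z ((xRy ∧ xRz) → ∃w (yRw ∧ z = w)).
F1: satisfies the condition.
F2: fails — w1Rw3, w1Rw3 but no w with w3Rw and w3=w.
F3: fails — tRs, tRs but no w* with sRw* and s=w*.
F4: fails — mRn, mRo but no w with nRw and o=w.
F5: fails — aRb, aRb but no w with bRw and b=w.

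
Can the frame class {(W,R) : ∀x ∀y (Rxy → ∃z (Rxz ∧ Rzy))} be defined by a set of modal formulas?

Definable; □□q → □q defines it

Yes: it is density, defined by the C4 schema □□q → □q.
Suppose □□q→□q is valid. Take Rxy and set V(q)={w : xR²w}. Then □□q at x, so □q at x, so q at y, i.e. ∃z(Rxz∧Rzy).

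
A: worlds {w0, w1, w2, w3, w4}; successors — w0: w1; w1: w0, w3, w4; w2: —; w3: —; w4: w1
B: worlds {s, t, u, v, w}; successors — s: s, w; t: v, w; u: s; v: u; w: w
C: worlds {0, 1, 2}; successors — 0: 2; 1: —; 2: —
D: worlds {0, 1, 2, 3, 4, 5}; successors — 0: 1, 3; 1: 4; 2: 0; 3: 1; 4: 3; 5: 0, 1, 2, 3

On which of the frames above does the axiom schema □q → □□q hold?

C

The schema corresponds to transitivity: ∀x ∀y ∀z (Rxy ∧ Ryz → Rxz).
A: fails — Rw1w0 and Rw0w1 but not Rw1w1.
B: fails — Rtv and Rvu but not Rtu.
C: condition met.
D: fails — R31 and R14 but not R34.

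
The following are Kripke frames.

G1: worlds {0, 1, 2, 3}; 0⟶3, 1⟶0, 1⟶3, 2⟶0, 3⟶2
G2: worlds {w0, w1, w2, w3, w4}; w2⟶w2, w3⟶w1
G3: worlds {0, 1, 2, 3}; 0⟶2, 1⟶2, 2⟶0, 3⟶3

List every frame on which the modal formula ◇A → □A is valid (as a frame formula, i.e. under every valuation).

Frame correspondent (Sahlqvist): ∀x ∀y ∀z (Rxy ∧ Rxz → y = z) — i.e. partial functionality.
G1: fails — 1 sees both 0 and 3.
G2: satisfies the condition.
G3: satisfies the condition.
Valid on: G2, G3.

G2, G3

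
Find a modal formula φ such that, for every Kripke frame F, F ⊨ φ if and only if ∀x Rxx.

The condition is reflexivity. The T schema □ψ → ψ defines it.
Suppose □ψ→ψ is valid. At any x set V(ψ)={w : Rxw}. Then □ψ holds at x, so ψ holds at x, i.e. Rxx.

□ψ → ψ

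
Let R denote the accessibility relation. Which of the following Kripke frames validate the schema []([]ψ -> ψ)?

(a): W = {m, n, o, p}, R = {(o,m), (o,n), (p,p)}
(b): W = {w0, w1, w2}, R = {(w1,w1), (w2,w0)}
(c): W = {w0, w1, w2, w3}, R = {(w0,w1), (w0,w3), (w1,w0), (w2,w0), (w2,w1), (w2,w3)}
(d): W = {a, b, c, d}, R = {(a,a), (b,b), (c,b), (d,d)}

The schema corresponds to shift-reflexivity: forall x forall y (Rxy -> Ryy).
(a): fails — Rom but not Rmm.
(b): fails — Rw2w0 but not Rw0w0.
(c): fails — Rw1w0 but not Rw0w0.
(d): satisfies the condition.

(d)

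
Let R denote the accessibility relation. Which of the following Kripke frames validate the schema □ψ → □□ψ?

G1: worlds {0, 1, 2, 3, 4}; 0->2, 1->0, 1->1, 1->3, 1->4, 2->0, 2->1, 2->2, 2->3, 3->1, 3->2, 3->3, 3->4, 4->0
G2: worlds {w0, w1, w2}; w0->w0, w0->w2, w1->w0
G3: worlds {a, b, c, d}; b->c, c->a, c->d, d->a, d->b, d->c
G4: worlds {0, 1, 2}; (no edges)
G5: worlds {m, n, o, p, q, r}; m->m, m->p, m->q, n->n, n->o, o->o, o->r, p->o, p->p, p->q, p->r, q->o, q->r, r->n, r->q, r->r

G4

This is the axiom for transitivity; its first-order frame correspondent is ∀x ∀y ∀z (Rxy ∧ Ryz → Rxz).
G1: fails — R10 and R02 but not R12.
G2: fails — Rw1w0 and Rw0w2 but not Rw1w2.
G3: fails — Rbc and Rcd but not Rbd.
G4: satisfies the condition.
G5: fails — Rpr and Rrn but not Rpn.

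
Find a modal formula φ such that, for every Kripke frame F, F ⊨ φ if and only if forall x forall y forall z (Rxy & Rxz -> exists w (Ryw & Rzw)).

◇□p → □◇p

The condition is convergence. The .2 schema ◇□p → □◇p defines it.
Suppose ◇□p→□◇p is valid. Take Rxy, Rxz and set V(p)={w : Ryw}. Then □p at y so ◇□p at x, so □◇p at x, so ◇p at z, giving w with Rzw and Ryw.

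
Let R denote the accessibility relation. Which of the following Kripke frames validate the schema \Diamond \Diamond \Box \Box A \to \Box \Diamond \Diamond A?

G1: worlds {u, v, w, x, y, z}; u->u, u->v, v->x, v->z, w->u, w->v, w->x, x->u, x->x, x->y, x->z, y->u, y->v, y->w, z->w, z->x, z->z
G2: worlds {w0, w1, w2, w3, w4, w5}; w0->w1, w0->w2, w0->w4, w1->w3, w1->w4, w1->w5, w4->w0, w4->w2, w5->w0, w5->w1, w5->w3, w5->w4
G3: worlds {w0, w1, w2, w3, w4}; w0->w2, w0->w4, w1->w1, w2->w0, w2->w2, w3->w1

G1

Frame correspondent (Sahlqvist): \forall x \forall y \forall z ((x R^2 y \wedge xRz) \to \exists w (y R^2 w \wedge z R^2 w)) — i.e. a generalized confluence (Geach) condition.
G1: ✓.
G2: fails — w0R²w0, w0Rw2 but no w with w0R²w and w2R²w.
G3: fails — w0R²w0, w0Rw4 but no w with w0R²w and w4R²w.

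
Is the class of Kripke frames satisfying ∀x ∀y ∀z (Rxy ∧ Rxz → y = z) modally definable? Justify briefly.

Yes, by ◇p → □p

The condition is partial functionality. A defining modal formula is ◇p → □p.
Suppose ◇p→□p is valid. Take Rxy, Rxz and set V(p)={y}. Then ◇p at x, so □p at x, so p at z, i.e. z=y.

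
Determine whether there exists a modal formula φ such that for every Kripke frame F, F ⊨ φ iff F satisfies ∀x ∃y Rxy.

This is a Sahlqvist condition; the D axiom □r → ◇r defines it.
Suppose □r→◇r is valid. At any x set V(r)=W. Then □r at x, so ◇r at x, so x has a successor.

Definable; □r → ◇r defines it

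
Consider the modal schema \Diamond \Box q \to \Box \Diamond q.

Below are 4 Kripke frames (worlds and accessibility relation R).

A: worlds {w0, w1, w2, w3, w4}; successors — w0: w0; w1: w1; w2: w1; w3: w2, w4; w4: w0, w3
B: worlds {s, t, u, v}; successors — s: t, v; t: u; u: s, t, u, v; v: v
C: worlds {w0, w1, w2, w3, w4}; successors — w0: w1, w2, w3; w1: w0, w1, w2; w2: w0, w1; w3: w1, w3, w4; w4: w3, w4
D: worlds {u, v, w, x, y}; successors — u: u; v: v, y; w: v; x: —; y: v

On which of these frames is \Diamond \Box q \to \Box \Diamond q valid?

The schema corresponds to convergence: \forall x \forall y \forall z (Rxy \wedge Rxz \to \exists w (Ryw \wedge Rzw)).
A: fails — Rw3w2 and Rw3w4 but w2 and w4 have no common successor.
B: fails — Rsv and Rst but v and t have no common successor.
C: fails — Rw3w1 and Rw3w4 but w1 and w4 have no common successor.
D: holds.

D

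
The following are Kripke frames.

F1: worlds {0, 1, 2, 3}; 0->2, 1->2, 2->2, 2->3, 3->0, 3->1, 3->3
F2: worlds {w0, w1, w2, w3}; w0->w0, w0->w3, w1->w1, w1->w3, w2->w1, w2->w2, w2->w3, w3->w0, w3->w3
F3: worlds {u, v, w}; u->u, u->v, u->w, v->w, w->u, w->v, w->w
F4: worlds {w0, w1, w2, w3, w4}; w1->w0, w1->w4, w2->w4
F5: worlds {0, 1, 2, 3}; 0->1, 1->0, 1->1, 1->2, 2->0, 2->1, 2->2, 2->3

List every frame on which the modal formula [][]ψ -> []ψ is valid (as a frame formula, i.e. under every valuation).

Frame correspondent (Sahlqvist): forall x forall y (Rxy -> exists z (Rxz & Rzy)) — i.e. density.
F1: condition met.
F2: condition met.
F3: condition met.
F4: fails — Rw2w4 but no z with Rw2z and Rzw4.
F5: condition met.

F1, F2, F3, F5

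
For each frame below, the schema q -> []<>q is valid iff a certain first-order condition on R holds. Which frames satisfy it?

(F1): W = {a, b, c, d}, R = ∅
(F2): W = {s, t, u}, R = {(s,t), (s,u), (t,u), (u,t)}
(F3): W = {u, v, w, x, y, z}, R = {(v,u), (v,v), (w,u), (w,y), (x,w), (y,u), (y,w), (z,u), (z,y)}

Frame correspondent (Sahlqvist): forall x forall y (Rxy -> Ryx) — i.e. symmetry.
(F1): satisfies the condition.
(F2): fails — Rsu but not Rus.
(F3): fails — Rxw but not Rwx.
Valid on: (F1).

(F1)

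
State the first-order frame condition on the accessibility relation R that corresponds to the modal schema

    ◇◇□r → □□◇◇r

This is a Sahlqvist (Geach-type) schema ◇^2□^1r → □^2◇^2r.
First-order correspondent: ∀x ∀y ∀z ((xR²y ∧ xR²z) → ∃w (yRw ∧ zR²w)).

∀x ∀y ∀z ((xR²y ∧ xR²z) → ∃w (yRw ∧ zR²w))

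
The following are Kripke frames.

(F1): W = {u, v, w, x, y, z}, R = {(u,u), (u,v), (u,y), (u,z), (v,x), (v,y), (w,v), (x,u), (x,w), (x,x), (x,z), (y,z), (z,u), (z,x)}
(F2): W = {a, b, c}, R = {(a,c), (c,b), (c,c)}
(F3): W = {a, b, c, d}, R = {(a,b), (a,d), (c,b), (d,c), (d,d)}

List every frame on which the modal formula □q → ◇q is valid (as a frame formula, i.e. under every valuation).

(F1)

Frame correspondent (Sahlqvist): ∀x ∃y Rxy — i.e. seriality.
(F1): holds.
(F2): fails — world b has no successor.
(F3): fails — world b has no successor.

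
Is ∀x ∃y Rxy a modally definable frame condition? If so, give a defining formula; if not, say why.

Yes, by □q → ◇q

The condition is seriality. A defining modal formula is □q → ◇q.
Suppose □q→◇q is valid. At any x set V(q)=W. Then □q at x, so ◇q at x, so x has a successor.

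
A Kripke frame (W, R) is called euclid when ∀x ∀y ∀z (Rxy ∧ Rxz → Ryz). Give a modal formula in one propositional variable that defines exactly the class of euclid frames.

The condition is the Euclidean property. The 5 schema ◇ψ → □◇ψ defines it.
Suppose ◇ψ→□◇ψ is valid. Take Rxy, Rxz and set V(ψ)={y}. Then ◇ψ at x, so □◇ψ at x, so ◇ψ at z, so some w with Rzw has ψ; w=y, i.e. Rzy. By symmetry of the argument, Ryz.

◇ψ → □◇ψ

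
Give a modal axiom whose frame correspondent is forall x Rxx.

□ψ → ψ

This is reflexivity; the standard corresponding axiom is T: □ψ → ψ.
Suppose □ψ→ψ is valid. At any x set V(ψ)={w : Rxw}. Then □ψ holds at x, so ψ holds at x, i.e. Rxx.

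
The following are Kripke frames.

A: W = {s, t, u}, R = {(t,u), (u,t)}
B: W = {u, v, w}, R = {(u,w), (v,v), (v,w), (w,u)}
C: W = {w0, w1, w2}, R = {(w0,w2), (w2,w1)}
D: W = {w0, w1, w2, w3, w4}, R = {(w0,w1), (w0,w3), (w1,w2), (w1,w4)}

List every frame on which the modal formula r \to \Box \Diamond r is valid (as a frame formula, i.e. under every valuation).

Frame correspondent (Sahlqvist): \forall x \forall y (Rxy \to Ryx) — i.e. symmetry.
A: ✓.
B: fails — Rvw but not Rwv.
C: fails — Rw0w2 but not Rw2w0.
D: fails — Rw1w2 but not Rw2w1.
Valid on: A.

A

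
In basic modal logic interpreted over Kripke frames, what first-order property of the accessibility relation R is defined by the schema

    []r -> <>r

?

Suppose □r→◇r is valid. At any x set V(r)=W. Then □r at x, so ◇r at x, so x has a successor.

seriality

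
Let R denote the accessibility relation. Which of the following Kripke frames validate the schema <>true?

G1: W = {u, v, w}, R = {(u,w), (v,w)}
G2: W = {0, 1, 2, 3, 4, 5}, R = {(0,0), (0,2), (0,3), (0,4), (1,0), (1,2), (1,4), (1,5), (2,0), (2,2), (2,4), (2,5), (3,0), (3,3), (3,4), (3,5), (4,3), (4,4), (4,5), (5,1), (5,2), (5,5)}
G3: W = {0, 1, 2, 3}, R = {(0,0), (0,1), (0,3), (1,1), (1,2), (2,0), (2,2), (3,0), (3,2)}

G2, G3

Frame correspondent (Sahlqvist): forall x exists y Rxy — i.e. seriality.
G1: fails — world w has no successor.
G2: ✓.
G3: ✓.
Valid on: G2, G3.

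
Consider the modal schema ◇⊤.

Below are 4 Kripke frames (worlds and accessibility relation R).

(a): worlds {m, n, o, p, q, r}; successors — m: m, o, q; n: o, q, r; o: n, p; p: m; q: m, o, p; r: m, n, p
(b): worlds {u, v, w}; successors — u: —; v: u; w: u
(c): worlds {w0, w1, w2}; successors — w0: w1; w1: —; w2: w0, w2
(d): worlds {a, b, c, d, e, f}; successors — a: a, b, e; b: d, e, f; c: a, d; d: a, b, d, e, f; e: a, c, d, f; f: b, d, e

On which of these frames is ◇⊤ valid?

The schema corresponds to seriality: ∀x ∃y Rxy.
(a): satisfies the condition.
(b): fails — world u has no successor.
(c): fails — world w1 has no successor.
(d): satisfies the condition.

(a), (d)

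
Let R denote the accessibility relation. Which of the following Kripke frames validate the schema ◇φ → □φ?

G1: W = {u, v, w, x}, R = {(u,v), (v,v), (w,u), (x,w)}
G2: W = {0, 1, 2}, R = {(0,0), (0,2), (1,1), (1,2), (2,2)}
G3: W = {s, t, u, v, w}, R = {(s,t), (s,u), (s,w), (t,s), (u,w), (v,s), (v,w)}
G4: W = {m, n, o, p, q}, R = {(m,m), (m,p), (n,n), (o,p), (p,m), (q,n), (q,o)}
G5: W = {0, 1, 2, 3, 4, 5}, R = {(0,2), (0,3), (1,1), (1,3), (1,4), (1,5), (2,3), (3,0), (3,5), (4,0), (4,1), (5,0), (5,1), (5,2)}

G1

The schema corresponds to partial functionality: ∀x ∀y ∀z (Rxy ∧ Rxz → y = z).
G1: condition met.
G2: fails — 0 sees both 0 and 2.
G3: fails — s sees both t and u.
G4: fails — m sees both m and p.
G5: fails — 0 sees both 2 and 3.
Valid on: G1.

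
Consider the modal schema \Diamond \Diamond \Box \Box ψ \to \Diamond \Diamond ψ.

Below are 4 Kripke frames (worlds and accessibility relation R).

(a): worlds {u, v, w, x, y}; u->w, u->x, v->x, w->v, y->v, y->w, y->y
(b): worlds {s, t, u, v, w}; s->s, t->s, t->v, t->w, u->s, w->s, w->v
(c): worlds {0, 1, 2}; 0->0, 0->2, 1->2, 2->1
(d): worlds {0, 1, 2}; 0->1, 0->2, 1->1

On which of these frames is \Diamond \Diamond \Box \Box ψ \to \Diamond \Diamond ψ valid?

(c), (d)

Frame correspondent (Sahlqvist): \forall x \forall y (x R^2 y \to \exists w (y R^2 w \wedge x R^2 w)) — i.e. a generalized confluence (Geach) condition.
(a): fails — uR²v but no t with vR²t and uR²t.
(b): fails — tR²v but no w* with vR²w* and tR²w*.
(c): satisfies the condition.
(d): satisfies the condition.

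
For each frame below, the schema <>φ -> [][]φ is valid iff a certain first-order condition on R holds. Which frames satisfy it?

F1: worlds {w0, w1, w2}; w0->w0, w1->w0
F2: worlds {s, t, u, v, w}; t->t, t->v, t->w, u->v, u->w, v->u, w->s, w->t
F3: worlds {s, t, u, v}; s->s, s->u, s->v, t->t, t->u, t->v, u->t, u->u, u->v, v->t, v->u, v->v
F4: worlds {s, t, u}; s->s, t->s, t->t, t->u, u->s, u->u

F1

Frame correspondent (Sahlqvist): forall x forall y forall z ((xRy & x R^2 z) -> exists w (y = w & z = w)) — i.e. a generalized confluence (Geach) condition.
F1: condition met.
F2: fails — tRt, tR²s but t ≠ s.
F3: fails — sRs, sR²t but s ≠ t.
F4: fails — tRs, tR²t but s ≠ t.
Valid on: F1.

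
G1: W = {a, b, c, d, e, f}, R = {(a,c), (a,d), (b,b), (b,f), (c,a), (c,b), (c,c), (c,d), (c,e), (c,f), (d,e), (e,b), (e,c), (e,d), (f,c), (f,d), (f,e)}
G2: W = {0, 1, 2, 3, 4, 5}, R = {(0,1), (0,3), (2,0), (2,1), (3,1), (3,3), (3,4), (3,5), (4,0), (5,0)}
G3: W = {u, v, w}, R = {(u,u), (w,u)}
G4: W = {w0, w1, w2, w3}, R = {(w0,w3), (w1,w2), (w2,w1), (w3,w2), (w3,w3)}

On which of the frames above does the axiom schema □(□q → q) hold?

Frame correspondent (Sahlqvist): ∀x ∀y (Rxy → Ryy) — i.e. shift-reflexivity.
G1: fails — Rde but not Ree.
G2: fails — R34 but not R44.
G3: condition met.
G4: fails — Rw1w2 but not Rw2w2.

G3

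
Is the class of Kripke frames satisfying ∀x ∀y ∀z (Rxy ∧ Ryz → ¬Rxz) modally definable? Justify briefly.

No — not modally definable

If a class were modally definable it would be closed under surjective bounded morphisms (Goldblatt–Thomason).
The 7-cycle (worlds w0,w1,w2,w3,w4,w5,w6 with w0→w1→w2→w3→w4→w5→w6→w0) is intransitive. Mapping every world to a single reflexive point • is a surjective bounded morphism; the reflexive point is not intransitive (R••∧R•• but R••).
So the class is not modally definable.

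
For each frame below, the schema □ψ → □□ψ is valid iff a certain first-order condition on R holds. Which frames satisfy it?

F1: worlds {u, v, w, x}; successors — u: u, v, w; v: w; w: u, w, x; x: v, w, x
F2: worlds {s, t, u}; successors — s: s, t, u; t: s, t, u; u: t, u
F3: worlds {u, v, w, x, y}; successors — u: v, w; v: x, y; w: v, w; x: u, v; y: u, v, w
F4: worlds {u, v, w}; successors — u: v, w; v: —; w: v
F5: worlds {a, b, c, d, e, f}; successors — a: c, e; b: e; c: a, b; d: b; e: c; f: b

F4

Frame correspondent (Sahlqvist): ∀x ∀y ∀z (Rxy ∧ Ryz → Rxz) — i.e. transitivity.
F1: fails — Rxw and Rwu but not Rxu.
F2: fails — Rut and Rts but not Rus.
F3: fails — Ruv and Rvx but not Rux.
F4: satisfies the condition.
F5: fails — Rec and Rcb but not Reb.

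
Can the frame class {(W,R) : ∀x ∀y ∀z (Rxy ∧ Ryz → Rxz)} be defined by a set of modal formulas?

Yes, by □r → □□r

This is a Sahlqvist condition; the 4 axiom □r → □□r defines it.
Suppose □r→□□r is valid. Take Rxy, Ryz and set V(r)={w : Rxw}. Then □r at x, so □□r at x, so □r at y, so r at z, i.e. Rxz.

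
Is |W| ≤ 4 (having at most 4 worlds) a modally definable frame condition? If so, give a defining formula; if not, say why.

If a class were modally definable it would be closed under disjoint unions (Goldblatt–Thomason).
Any modal formula valid on each of 5 disjoint one-world frames is valid on their disjoint union (validity is preserved under disjoint unions). Each one-world frame has |W|=1≤4, but the union has |W|=5.
Hence having at most 4 worlds is not modally definable.

No — not modally definable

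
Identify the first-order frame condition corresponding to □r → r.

Suppose □r→r is valid. At any x set V(r)={w : Rxw}. Then □r holds at x, so r holds at x, i.e. Rxx.

reflexivity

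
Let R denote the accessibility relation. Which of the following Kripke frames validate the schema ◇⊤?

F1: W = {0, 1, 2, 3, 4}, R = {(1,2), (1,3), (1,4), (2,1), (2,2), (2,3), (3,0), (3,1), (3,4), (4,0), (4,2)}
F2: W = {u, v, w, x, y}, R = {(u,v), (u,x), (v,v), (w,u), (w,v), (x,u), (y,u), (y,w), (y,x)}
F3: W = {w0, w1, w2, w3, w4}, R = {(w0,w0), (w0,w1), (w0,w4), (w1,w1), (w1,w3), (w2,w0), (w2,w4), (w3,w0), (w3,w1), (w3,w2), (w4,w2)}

F2, F3

The schema corresponds to seriality: ∀x ∃y Rxy.
F1: fails — world 0 has no successor.
F2: holds.
F3: holds.
Valid on: F2, F3.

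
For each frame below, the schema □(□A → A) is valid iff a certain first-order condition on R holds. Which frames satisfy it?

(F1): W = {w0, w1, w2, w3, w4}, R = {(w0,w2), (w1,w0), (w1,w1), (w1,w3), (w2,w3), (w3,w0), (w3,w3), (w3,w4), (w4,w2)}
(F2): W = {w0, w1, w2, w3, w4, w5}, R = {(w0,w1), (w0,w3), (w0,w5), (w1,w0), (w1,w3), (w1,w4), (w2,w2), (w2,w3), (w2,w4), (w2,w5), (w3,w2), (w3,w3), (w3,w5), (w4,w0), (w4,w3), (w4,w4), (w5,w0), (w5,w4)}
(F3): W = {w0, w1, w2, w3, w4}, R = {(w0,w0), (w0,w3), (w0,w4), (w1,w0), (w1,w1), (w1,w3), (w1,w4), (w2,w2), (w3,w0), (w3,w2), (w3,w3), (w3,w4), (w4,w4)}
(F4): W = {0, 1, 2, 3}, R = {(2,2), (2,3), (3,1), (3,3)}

(F3)

This is the axiom for shift-reflexivity; its first-order frame correspondent is ∀x ∀y (Rxy → Ryy).
(F1): fails — Rw1w0 but not Rw0w0.
(F2): fails — Rw1w0 but not Rw0w0.
(F3): satisfies the condition.
(F4): fails — R31 but not R11.
Valid on: (F3).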